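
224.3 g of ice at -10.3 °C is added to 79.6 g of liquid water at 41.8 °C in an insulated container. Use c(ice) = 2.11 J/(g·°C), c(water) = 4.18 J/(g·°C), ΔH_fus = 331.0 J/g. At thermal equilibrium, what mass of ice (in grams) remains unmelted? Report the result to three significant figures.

Heat to warm all ice to 0 °C: 224.3×2.11×10.3 = 4874.7 J
Heat released by water cooling to 0 °C: 79.6×4.18×41.8 = 13908 J
13908 J < 4874.7 + 224.3×331.0 = 79118.0 J, so not all ice melts; final T = 0 °C.
Heat left for melting: 13908 − 4874.7 = 9033.3 J
Mass melted = 9033.3 / 331.0 = 27.29 g
Ice remaining = 224.3 − 27.29 = 197.01 g

m_ice remaining = 197 g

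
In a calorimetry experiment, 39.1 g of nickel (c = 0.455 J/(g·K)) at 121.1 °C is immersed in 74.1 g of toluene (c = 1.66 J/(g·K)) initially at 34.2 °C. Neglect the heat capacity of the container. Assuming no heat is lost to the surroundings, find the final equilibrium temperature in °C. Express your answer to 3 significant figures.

Heat lost by nickel = heat gained by toluene.
(39.1)(0.455)(121.1 − T) = (74.1)(1.66)(T − 34.2)
17.7905 (121.1 − T) = 123.006 (T − 34.2)
2154.4 − 17.7905 T = 123.006 T − 4206.8
6361.2 = 140.7965 T
T = 45.18 °C

T_f = 45.2 °C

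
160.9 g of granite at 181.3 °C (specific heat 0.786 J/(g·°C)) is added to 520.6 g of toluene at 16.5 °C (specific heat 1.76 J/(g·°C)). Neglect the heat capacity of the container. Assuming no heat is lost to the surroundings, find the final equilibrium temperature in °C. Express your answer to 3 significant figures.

T_f = 36.5 °C

Heat lost by granite = heat gained by toluene.
(160.9)(0.786)(181.3 − T) = (520.6)(1.76)(T − 16.5)
126.4674 (181.3 − T) = 916.256 (T − 16.5)
22929 − 126.4674 T = 916.256 T − 15118
38047 = 1042.7234 T
T = 36.49 °C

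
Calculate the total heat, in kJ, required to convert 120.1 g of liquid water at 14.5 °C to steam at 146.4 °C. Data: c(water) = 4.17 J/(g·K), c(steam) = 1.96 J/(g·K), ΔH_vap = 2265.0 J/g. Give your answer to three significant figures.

q1 (heat water 14.5→100.0 °C): 120.1 × 4.17 × 85.5 = 42820 J
q2 (vaporize at 100 °C): 120.1 × 2265.0 = 272027 J
q3 (heat steam 100.0→146.4 °C): 120.1 × 1.96 × 46.4 = 10922 J
Total: 42820 + 272027 + 10922 = 325769 J = 326 kJ

q = 326 kJ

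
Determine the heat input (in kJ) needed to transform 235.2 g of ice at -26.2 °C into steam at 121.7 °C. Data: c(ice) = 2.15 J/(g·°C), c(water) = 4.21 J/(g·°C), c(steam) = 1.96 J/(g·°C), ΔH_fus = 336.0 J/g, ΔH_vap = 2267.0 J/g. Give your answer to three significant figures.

q = 734 kJ

q1 (heat ice -26.2→0.0 °C): 235.2 × 2.15 × 26.2 = 13249 J
q2 (melt at 0 °C): 235.2 × 336.0 = 79027 J
q3 (heat water 0.0→100.0 °C): 235.2 × 4.21 × 100.0 = 99019 J
q4 (vaporize at 100 °C): 235.2 × 2267.0 = 533198 J
q5 (heat steam 100.0→121.7 °C): 235.2 × 1.96 × 21.7 = 10004 J
Total: 13249 + 79027 + 99019 + 533198 + 10004 = 734497 J = 734 kJ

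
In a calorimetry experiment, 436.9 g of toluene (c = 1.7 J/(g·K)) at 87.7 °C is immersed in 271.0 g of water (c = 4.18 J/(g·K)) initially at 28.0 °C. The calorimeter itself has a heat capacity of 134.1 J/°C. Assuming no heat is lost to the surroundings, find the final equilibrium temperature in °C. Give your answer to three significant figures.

Heat lost by toluene = heat gained by water + calorimeter.
(436.9)(1.7)(87.7 − T) = [(271.0)(4.18) + 134.1](T − 28.0)
742.73 (87.7 − T) = 1266.88 (T − 28.0)
65137 − 742.73 T = 1266.88 T − 35473
100610 = 2009.61 T
T = 50.06 °C

T_f = 50.1 °C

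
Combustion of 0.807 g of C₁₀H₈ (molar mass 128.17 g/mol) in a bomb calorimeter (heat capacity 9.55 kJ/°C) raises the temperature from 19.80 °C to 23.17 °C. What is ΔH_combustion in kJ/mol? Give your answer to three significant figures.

ΔT = 23.17 − 19.80 = 3.37 °C
q_cal = C_cal × ΔT = 9.55 × 3.37 = 32.1835 kJ
n = 0.807 / 128.17 = 0.006296 mol
q_rxn = −q_cal = -32.1835 kJ
ΔH = -32.1835 / 0.006296 = -5112 kJ/mol

ΔH = -5110 kJ/mol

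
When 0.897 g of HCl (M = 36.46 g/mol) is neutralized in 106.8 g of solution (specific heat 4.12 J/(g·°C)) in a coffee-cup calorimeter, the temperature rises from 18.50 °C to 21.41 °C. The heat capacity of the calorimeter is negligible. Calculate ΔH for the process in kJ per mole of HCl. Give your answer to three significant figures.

ΔH = -52.0 kJ/mol

|ΔT| = |21.41 − 18.50| = 2.91 °C
|q_surr| = (106.8 × 4.12) × 2.91 = 440.016 × 2.91 = 1280 J
n(HCl) = 0.897 / 36.46 = 0.02460 mol
Temperature rose, so q_rxn = −|q_surr| = -1.280 kJ
ΔH = q_rxn / n = -52.03 kJ/mol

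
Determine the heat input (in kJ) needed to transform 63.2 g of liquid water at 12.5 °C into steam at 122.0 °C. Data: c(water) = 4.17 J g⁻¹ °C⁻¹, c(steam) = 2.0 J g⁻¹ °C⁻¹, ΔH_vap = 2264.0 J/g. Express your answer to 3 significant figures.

q = 169 kJ

q1 (heat water 12.5→100.0 °C): 63.2 × 4.17 × 87.5 = 23060 J
q2 (vaporize at 100 °C): 63.2 × 2264.0 = 143085 J
q3 (heat steam 100.0→122.0 °C): 63.2 × 2.0 × 22.0 = 2781 J
Total: 23060 + 143085 + 2781 = 168926 J = 169 kJ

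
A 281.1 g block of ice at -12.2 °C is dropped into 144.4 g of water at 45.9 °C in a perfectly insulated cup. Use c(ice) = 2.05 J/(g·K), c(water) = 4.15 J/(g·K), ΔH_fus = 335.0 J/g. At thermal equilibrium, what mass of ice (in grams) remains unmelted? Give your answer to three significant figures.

m_ice remaining = 220 g

Heat to warm all ice to 0 °C: 281.1×2.05×12.2 = 7030.3 J
Heat released by water cooling to 0 °C: 144.4×4.15×45.9 = 27506 J
27506 J < 7030.3 + 281.1×335.0 = 101198.8 J, so not all ice melts; final T = 0 °C.
Heat left for melting: 27506 − 7030.3 = 20475.7 J
Mass melted = 20475.7 / 335.0 = 61.12 g
Ice remaining = 281.1 − 61.12 = 219.98 g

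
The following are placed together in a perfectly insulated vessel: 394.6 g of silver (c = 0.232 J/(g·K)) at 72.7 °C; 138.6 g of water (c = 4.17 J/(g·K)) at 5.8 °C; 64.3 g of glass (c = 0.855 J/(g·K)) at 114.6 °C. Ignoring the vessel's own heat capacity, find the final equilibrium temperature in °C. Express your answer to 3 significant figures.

T_f = 22.5 °C

Σ mᵢcᵢ(T − Tᵢ) = 0  ⇒  T = Σ mᵢcᵢTᵢ / Σ mᵢcᵢ
Σ mᵢcᵢ = 394.6×0.232 + 138.6×4.17 + 64.3×0.855 = 724.4857
Σ mᵢcᵢTᵢ = 91.5472×72.7 + 577.962×5.8 + 54.9765×114.6 = 16308
T = 16308 / 724.4857 = 22.51 °C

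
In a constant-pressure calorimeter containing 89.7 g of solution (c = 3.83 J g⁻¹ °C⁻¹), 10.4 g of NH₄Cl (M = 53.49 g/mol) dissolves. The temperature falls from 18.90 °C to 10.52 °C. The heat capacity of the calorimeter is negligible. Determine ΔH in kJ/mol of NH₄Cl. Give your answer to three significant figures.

|ΔT| = |10.52 − 18.90| = 8.38 °C
|q_surr| = (89.7 × 3.83) × 8.38 = 343.551 × 8.38 = 2879 J
n(NH₄Cl) = 10.4 / 53.49 = 0.1944 mol
Temperature fell, so q_rxn = +|q_surr| = 2.879 kJ
ΔH = q_rxn / n = 14.81 kJ/mol

ΔH = 14.8 kJ/mol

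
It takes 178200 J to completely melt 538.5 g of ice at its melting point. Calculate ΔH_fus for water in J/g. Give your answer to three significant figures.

ΔH_fus = 331 J/g

ΔH_fus = q / m = 178200 / 538.5 = 331 J/g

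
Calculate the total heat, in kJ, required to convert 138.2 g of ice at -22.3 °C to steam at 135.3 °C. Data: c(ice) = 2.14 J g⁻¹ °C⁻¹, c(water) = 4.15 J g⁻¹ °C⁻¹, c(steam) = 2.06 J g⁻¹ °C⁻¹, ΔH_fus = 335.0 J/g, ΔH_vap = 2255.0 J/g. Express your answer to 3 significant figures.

q = 432 kJ

q1 (heat ice -22.3→0.0 °C): 138.2 × 2.14 × 22.3 = 6595 J
q2 (melt at 0 °C): 138.2 × 335.0 = 46297 J
q3 (heat water 0.0→100.0 °C): 138.2 × 4.15 × 100.0 = 57353 J
q4 (vaporize at 100 °C): 138.2 × 2255.0 = 311641 J
q5 (heat steam 100.0→135.3 °C): 138.2 × 2.06 × 35.3 = 10050 J
Total: 6595 + 46297 + 57353 + 311641 + 10050 = 431936 J = 432 kJ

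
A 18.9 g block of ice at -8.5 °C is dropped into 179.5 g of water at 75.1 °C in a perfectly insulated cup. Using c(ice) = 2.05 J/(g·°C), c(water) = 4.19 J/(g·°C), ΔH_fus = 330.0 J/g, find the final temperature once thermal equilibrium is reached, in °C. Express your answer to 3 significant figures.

T_f = 60.0 °C

Heat to bring ice to 0 °C and melt it: q₁ = 18.9×2.05×8.5 + 18.9×330.0 = 6566.3 J
Heat the water can supply cooling to 0 °C: 179.5×4.19×75.1 = 56483.1 J > q₁, so all ice melts.
Energy balance: 179.5×4.19×(75.1 − T) = 6566.3 + 18.9×4.19×(T − 0)
752.105(75.1 − T) = 6566.3 + 79.191 T
56483.1 − 6566.3 = 831.296 T
T = 49916.8 / 831.296 = 60.047 °C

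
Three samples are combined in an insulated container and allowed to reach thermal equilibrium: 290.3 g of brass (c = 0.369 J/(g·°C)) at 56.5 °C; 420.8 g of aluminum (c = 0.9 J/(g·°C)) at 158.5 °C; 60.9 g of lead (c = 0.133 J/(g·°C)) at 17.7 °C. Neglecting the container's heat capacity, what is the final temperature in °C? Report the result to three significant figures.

T_f = 134 °C

Σ mᵢcᵢ(T − Tᵢ) = 0  ⇒  T = Σ mᵢcᵢTᵢ / Σ mᵢcᵢ
Σ mᵢcᵢ = 290.3×0.369 + 420.8×0.9 + 60.9×0.133 = 493.9404
Σ mᵢcᵢTᵢ = 107.1207×56.5 + 378.72×158.5 + 8.0997×17.7 = 66223
T = 66223 / 493.9404 = 134.1 °C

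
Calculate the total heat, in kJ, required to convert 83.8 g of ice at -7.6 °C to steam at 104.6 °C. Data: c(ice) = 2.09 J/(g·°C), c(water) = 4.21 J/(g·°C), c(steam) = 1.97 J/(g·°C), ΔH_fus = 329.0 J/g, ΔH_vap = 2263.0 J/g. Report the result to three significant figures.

q = 255 kJ

q1 (heat ice -7.6→0.0 °C): 83.8 × 2.09 × 7.6 = 1331 J
q2 (melt at 0 °C): 83.8 × 329.0 = 27570 J
q3 (heat water 0.0→100.0 °C): 83.8 × 4.21 × 100.0 = 35280 J
q4 (vaporize at 100 °C): 83.8 × 2263.0 = 189639 J
q5 (heat steam 100.0→104.6 °C): 83.8 × 1.97 × 4.6 = 759 J
Total: 1331 + 27570 + 35280 + 189639 + 759 = 254579 J = 255 kJ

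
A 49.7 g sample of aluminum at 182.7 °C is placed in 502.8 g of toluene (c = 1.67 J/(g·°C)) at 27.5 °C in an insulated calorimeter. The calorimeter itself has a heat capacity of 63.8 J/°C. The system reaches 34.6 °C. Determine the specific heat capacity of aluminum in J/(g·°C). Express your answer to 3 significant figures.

c = 0.871 J/(g·°C)

q_gained = (502.8 × 1.67 + 63.8) × (34.6 − 27.5) = 6414.7 J
q_lost = 49.7 × c × (182.7 − 34.6) = 7360.57 c
Set equal: c = 6414.7 / 7360.57 = 0.871 J/(g·°C)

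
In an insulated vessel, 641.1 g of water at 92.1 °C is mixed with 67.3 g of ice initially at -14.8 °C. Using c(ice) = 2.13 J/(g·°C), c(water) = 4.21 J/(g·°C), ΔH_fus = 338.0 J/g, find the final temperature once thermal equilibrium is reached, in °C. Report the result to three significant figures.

T_f = 75.0 °C

Heat to bring ice to 0 °C and melt it: q₁ = 67.3×2.13×14.8 + 67.3×338.0 = 24869 J
Heat the water can supply cooling to 0 °C: 641.1×4.21×92.1 = 248581 J > q₁, so all ice melts.
Energy balance: 641.1×4.21×(92.1 − T) = 24869 + 67.3×4.21×(T − 0)
2699.031(92.1 − T) = 24869 + 283.333 T
248581 − 24869 = 2982.364 T
T = 223712 / 2982.364 = 75.01 °C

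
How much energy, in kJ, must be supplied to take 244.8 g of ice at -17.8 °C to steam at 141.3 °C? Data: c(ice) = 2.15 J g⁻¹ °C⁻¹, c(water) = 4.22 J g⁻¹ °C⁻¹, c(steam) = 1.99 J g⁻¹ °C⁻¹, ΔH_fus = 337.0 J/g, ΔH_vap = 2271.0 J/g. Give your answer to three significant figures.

q = 771 kJ

q1 (heat ice -17.8→0.0 °C): 244.8 × 2.15 × 17.8 = 9368 J
q2 (melt at 0 °C): 244.8 × 337.0 = 82498 J
q3 (heat water 0.0→100.0 °C): 244.8 × 4.22 × 100.0 = 103306 J
q4 (vaporize at 100 °C): 244.8 × 2271.0 = 555941 J
q5 (heat steam 100.0→141.3 °C): 244.8 × 1.99 × 41.3 = 20119 J
Total: 9368 + 82498 + 103306 + 555941 + 20119 = 771232 J = 771 kJ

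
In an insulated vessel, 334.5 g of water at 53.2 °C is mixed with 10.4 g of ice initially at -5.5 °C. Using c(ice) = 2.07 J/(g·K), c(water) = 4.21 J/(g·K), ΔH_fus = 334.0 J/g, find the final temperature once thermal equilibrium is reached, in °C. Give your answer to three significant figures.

T_f = 49.1 °C

Heat to bring ice to 0 °C and melt it: q₁ = 10.4×2.07×5.5 + 10.4×334.0 = 3592.0 J
Heat the water can supply cooling to 0 °C: 334.5×4.21×53.2 = 74918.6 J > q₁, so all ice melts.
Energy balance: 334.5×4.21×(53.2 − T) = 3592.0 + 10.4×4.21×(T − 0)
1408.245(53.2 − T) = 3592.0 + 43.784 T
74918.6 − 3592.0 = 1452.029 T
T = 71326.6 / 1452.029 = 49.12 °C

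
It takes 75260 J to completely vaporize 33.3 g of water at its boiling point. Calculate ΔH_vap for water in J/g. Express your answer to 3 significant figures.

ΔH_vap = 2260 J/g

ΔH_vap = q / m = 75260 / 33.3 = 2260 J/g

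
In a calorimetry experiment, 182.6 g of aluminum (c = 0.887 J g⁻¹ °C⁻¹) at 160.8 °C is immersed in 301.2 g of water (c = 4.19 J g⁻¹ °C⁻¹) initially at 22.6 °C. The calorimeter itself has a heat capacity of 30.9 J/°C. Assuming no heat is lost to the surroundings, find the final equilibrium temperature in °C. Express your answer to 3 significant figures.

Heat lost by aluminum = heat gained by water + calorimeter.
(182.6)(0.887)(160.8 − T) = [(301.2)(4.19) + 30.9](T − 22.6)
161.9662 (160.8 − T) = 1292.928 (T − 22.6)
26044 − 161.9662 T = 1292.928 T − 29220
55264 = 1454.8942 T
T = 37.98 °C

T_f = 38.0 °C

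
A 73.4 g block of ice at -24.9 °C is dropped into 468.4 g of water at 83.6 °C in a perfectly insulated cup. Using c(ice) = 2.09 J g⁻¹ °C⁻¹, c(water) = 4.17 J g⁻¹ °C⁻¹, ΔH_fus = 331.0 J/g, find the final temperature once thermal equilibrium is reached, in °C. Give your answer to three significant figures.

T_f = 59.8 °C

Heat to bring ice to 0 °C and melt it: q₁ = 73.4×2.09×24.9 + 73.4×331.0 = 28115 J
Heat the water can supply cooling to 0 °C: 468.4×4.17×83.6 = 163290 J > q₁, so all ice melts.
Energy balance: 468.4×4.17×(83.6 − T) = 28115 + 73.4×4.17×(T − 0)
1953.228(83.6 − T) = 28115 + 306.078 T
163290 − 28115 = 2259.306 T
T = 135175 / 2259.306 = 59.83 °C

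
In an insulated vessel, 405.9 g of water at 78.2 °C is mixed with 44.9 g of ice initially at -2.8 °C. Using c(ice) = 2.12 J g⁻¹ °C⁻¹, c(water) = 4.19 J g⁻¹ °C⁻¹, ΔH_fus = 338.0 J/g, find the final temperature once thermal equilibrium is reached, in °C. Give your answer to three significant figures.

Heat to bring ice to 0 °C and melt it: q₁ = 44.9×2.12×2.8 + 44.9×338.0 = 15443 J
Heat the water can supply cooling to 0 °C: 405.9×4.19×78.2 = 132996 J > q₁, so all ice melts.
Energy balance: 405.9×4.19×(78.2 − T) = 15443 + 44.9×4.19×(T − 0)
1700.721(78.2 − T) = 15443 + 188.131 T
132996 − 15443 = 1888.852 T
T = 117553 / 1888.852 = 62.24 °C

T_f = 62.2 °C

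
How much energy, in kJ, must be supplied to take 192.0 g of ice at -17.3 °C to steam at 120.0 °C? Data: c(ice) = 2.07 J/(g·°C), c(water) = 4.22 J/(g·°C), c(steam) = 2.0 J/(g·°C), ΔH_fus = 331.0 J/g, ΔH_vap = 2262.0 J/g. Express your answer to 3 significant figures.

q1 (heat ice -17.3→0.0 °C): 192.0 × 2.07 × 17.3 = 6876 J
q2 (melt at 0 °C): 192.0 × 331.0 = 63552 J
q3 (heat water 0.0→100.0 °C): 192.0 × 4.22 × 100.0 = 81024 J
q4 (vaporize at 100 °C): 192.0 × 2262.0 = 434304 J
q5 (heat steam 100.0→120.0 °C): 192.0 × 2.0 × 20.0 = 7680 J
Total: 6876 + 63552 + 81024 + 434304 + 7680 = 593436 J = 593 kJ

q = 593 kJ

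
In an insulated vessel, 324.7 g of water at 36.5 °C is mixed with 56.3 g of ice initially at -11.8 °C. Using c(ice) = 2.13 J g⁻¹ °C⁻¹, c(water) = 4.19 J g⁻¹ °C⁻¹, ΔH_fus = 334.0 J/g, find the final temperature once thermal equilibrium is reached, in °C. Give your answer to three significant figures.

T_f = 18.4 °C

Heat to bring ice to 0 °C and melt it: q₁ = 56.3×2.13×11.8 + 56.3×334.0 = 20219 J
Heat the water can supply cooling to 0 °C: 324.7×4.19×36.5 = 49658.0 J > q₁, so all ice melts.
Energy balance: 324.7×4.19×(36.5 − T) = 20219 + 56.3×4.19×(T − 0)
1360.493(36.5 − T) = 20219 + 235.897 T
49658.0 − 20219 = 1596.390 T
T = 29439.0 / 1596.390 = 18.44 °C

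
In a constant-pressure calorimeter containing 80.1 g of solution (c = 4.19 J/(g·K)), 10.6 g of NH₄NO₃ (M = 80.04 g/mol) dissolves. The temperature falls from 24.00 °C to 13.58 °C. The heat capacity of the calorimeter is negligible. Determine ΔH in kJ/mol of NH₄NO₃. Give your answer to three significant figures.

ΔH = 26.4 kJ/mol

|ΔT| = |13.58 − 24.00| = 10.42 °C
|q_surr| = (80.1 × 4.19) × 10.42 = 335.619 × 10.42 = 3497 J
n(NH₄NO₃) = 10.6 / 80.04 = 0.1324 mol
Temperature fell, so q_rxn = +|q_surr| = 3.497 kJ
ΔH = q_rxn / n = 26.41 kJ/mol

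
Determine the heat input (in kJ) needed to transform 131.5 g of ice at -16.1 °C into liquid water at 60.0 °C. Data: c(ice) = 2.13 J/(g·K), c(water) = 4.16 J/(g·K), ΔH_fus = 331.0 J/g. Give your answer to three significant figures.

q1 (heat ice -16.1→0.0 °C): 131.5 × 2.13 × 16.1 = 4510 J
q2 (melt at 0 °C): 131.5 × 331.0 = 43527 J
q3 (heat water 0.0→60.0 °C): 131.5 × 4.16 × 60.0 = 32822 J
Total: 4510 + 43527 + 32822 = 80859 J = 80.9 kJ

q = 80.9 kJ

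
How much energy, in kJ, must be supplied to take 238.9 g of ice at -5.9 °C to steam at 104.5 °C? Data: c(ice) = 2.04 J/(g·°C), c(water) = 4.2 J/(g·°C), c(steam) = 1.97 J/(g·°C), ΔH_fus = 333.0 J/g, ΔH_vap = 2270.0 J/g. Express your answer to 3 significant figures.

q1 (heat ice -5.9→0.0 °C): 238.9 × 2.04 × 5.9 = 2875 J
q2 (melt at 0 °C): 238.9 × 333.0 = 79554 J
q3 (heat water 0.0→100.0 °C): 238.9 × 4.2 × 100.0 = 100338 J
q4 (vaporize at 100 °C): 238.9 × 2270.0 = 542303 J
q5 (heat steam 100.0→104.5 °C): 238.9 × 1.97 × 4.5 = 2118 J
Total: 2875 + 79554 + 100338 + 542303 + 2118 = 727188 J = 727 kJ

q = 727 kJ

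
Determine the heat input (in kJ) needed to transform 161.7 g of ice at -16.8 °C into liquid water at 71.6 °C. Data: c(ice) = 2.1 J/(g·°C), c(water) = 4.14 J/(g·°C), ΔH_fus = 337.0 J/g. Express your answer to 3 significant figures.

q1 (heat ice -16.8→0.0 °C): 161.7 × 2.1 × 16.8 = 5705 J
q2 (melt at 0 °C): 161.7 × 337.0 = 54493 J
q3 (heat water 0.0→71.6 °C): 161.7 × 4.14 × 71.6 = 47932 J
Total: 5705 + 54493 + 47932 = 108130 J = 108 kJ

q = 108 kJ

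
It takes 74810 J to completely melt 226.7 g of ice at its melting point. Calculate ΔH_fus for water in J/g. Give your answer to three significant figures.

ΔH_fus = 330 J/g

ΔH_fus = q / m = 74810 / 226.7 = 330 J/g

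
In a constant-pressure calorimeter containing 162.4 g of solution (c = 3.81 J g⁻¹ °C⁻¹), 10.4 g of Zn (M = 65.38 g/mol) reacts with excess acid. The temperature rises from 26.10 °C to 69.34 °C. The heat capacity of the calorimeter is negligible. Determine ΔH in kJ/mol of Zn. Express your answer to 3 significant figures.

ΔH = -168 kJ/mol

|ΔT| = |69.34 − 26.10| = 43.24 °C
|q_surr| = (162.4 × 3.81) × 43.24 = 618.744 × 43.24 = 26750 J
n(Zn) = 10.4 / 65.38 = 0.1591 mol
Temperature rose, so q_rxn = −|q_surr| = -26.75 kJ
ΔH = q_rxn / n = -168.1 kJ/mol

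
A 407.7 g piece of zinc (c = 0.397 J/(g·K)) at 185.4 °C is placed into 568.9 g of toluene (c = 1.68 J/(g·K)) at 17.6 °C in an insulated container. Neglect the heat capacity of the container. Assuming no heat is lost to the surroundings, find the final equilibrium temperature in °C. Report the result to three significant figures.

Heat lost by zinc = heat gained by toluene.
(407.7)(0.397)(185.4 − T) = (568.9)(1.68)(T − 17.6)
161.8569 (185.4 − T) = 955.752 (T − 17.6)
30008 − 161.8569 T = 955.752 T − 16821
46829 = 1117.6089 T
T = 41.90 °C

T_f = 41.9 °C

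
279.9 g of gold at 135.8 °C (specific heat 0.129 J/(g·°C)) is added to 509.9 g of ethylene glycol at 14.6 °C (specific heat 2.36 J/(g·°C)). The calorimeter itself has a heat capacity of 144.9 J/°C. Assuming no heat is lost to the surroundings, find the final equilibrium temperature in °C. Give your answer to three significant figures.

T_f = 17.8 °C

Heat lost by gold = heat gained by ethylene glycol + calorimeter.
(279.9)(0.129)(135.8 − T) = [(509.9)(2.36) + 144.9](T − 14.6)
36.1071 (135.8 − T) = 1348.264 (T − 14.6)
4903.3 − 36.1071 T = 1348.264 T − 19685
24588.3 = 1384.3711 T
T = 17.76 °C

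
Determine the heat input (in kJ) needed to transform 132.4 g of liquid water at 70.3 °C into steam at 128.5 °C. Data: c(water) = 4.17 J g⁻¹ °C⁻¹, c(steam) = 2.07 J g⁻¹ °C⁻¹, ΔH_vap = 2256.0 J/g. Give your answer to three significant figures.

q = 323 kJ

q1 (heat water 70.3→100.0 °C): 132.4 × 4.17 × 29.7 = 16398 J
q2 (vaporize at 100 °C): 132.4 × 2256.0 = 298694 J
q3 (heat steam 100.0→128.5 °C): 132.4 × 2.07 × 28.5 = 7811 J
Total: 16398 + 298694 + 7811 = 322903 J = 323 kJ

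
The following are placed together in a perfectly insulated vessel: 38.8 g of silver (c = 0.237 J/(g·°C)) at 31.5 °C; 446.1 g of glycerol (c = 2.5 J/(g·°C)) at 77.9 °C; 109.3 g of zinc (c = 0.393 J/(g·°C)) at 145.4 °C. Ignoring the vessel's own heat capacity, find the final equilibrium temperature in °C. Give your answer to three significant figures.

Σ mᵢcᵢ(T − Tᵢ) = 0  ⇒  T = Σ mᵢcᵢTᵢ / Σ mᵢcᵢ
Σ mᵢcᵢ = 38.8×0.237 + 446.1×2.5 + 109.3×0.393 = 1167.4005
Σ mᵢcᵢTᵢ = 9.1956×31.5 + 1115.25×77.9 + 42.9549×145.4 = 93413
T = 93413 / 1167.4005 = 80.02 °C

T_f = 80.0 °C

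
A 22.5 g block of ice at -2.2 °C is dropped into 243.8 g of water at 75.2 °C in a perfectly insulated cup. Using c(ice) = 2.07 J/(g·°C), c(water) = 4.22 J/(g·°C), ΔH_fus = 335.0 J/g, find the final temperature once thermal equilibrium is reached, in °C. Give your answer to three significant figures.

T_f = 62.0 °C

Heat to bring ice to 0 °C and melt it: q₁ = 22.5×2.07×2.2 + 22.5×335.0 = 7640.0 J
Heat the water can supply cooling to 0 °C: 243.8×4.22×75.2 = 77368.5 J > q₁, so all ice melts.
Energy balance: 243.8×4.22×(75.2 − T) = 7640.0 + 22.5×4.22×(T − 0)
1028.836(75.2 − T) = 7640.0 + 94.95 T
77368.5 − 7640.0 = 1123.786 T
T = 69728.5 / 1123.786 = 62.048 °C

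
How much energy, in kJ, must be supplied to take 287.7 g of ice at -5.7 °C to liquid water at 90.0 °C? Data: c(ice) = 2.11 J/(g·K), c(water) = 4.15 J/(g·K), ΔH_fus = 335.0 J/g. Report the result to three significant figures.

q = 207 kJ

q1 (heat ice -5.7→0.0 °C): 287.7 × 2.11 × 5.7 = 3460 J
q2 (melt at 0 °C): 287.7 × 335.0 = 96380 J
q3 (heat water 0.0→90.0 °C): 287.7 × 4.15 × 90.0 = 107456 J
Total: 3460 + 96380 + 107456 = 207296 J = 207 kJ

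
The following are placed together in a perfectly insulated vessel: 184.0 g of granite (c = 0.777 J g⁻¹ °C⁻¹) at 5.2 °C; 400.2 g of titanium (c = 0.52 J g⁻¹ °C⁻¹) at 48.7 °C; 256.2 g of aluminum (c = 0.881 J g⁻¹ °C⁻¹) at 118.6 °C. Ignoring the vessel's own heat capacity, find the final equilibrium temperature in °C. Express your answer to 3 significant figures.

T_f = 65.3 °C

Σ mᵢcᵢ(T − Tᵢ) = 0  ⇒  T = Σ mᵢcᵢTᵢ / Σ mᵢcᵢ
Σ mᵢcᵢ = 184.0×0.777 + 400.2×0.52 + 256.2×0.881 = 576.7842
Σ mᵢcᵢTᵢ = 142.968×5.2 + 208.104×48.7 + 225.7122×118.6 = 37648
T = 37648 / 576.7842 = 65.27 °C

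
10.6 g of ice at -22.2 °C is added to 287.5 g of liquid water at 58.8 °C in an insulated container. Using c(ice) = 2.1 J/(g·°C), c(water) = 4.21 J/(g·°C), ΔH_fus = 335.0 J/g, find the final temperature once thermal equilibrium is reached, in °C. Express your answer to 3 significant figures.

T_f = 53.5 °C

Heat to bring ice to 0 °C and melt it: q₁ = 10.6×2.1×22.2 + 10.6×335.0 = 4045.2 J
Heat the water can supply cooling to 0 °C: 287.5×4.21×58.8 = 71170.1 J > q₁, so all ice melts.
Energy balance: 287.5×4.21×(58.8 − T) = 4045.2 + 10.6×4.21×(T − 0)
1210.375(58.8 − T) = 4045.2 + 44.626 T
71170.1 − 4045.2 = 1255.001 T
T = 67124.9 / 1255.001 = 53.49 °C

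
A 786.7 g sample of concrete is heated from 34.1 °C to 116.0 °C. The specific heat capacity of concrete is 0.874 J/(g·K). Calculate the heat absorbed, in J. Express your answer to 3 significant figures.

q = 56300 J

q = m c ΔT = 786.7 × 0.874 × (116.0 − 34.1)
q = 786.7 × 0.874 × 81.9 = 56310 J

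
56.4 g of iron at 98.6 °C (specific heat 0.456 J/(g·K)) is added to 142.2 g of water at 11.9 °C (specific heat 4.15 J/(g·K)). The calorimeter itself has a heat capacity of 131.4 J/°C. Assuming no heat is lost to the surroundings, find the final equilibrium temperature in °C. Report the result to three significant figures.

Heat lost by iron = heat gained by water + calorimeter.
(56.4)(0.456)(98.6 − T) = [(142.2)(4.15) + 131.4](T − 11.9)
25.7184 (98.6 − T) = 721.53 (T − 11.9)
2535.8 − 25.7184 T = 721.53 T − 8586.2
11122.0 = 747.2484 T
T = 14.88 °C

T_f = 14.9 °C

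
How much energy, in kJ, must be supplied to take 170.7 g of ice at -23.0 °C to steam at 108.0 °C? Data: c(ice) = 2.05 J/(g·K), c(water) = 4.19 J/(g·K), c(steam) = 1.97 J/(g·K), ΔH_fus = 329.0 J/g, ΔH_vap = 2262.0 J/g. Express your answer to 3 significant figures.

q1 (heat ice -23.0→0.0 °C): 170.7 × 2.05 × 23.0 = 8049 J
q2 (melt at 0 °C): 170.7 × 329.0 = 56160 J
q3 (heat water 0.0→100.0 °C): 170.7 × 4.19 × 100.0 = 71523 J
q4 (vaporize at 100 °C): 170.7 × 2262.0 = 386123 J
q5 (heat steam 100.0→108.0 °C): 170.7 × 1.97 × 8.0 = 2690 J
Total: 8049 + 56160 + 71523 + 386123 + 2690 = 524545 J = 525 kJ

q = 525 kJ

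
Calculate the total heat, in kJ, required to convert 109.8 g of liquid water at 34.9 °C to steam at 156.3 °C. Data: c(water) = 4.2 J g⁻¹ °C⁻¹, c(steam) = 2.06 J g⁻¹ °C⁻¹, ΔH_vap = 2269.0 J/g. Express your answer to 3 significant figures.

q = 292 kJ

q1 (heat water 34.9→100.0 °C): 109.8 × 4.2 × 65.1 = 30022 J
q2 (vaporize at 100 °C): 109.8 × 2269.0 = 249136 J
q3 (heat steam 100.0→156.3 °C): 109.8 × 2.06 × 56.3 = 12734 J
Total: 30022 + 249136 + 12734 = 291892 J = 292 kJ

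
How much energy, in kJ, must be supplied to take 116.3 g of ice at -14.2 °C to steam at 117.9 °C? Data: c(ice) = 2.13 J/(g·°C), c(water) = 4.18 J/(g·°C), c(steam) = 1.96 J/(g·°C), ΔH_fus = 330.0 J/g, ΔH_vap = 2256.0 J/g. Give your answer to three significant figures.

q = 357 kJ

q1 (heat ice -14.2→0.0 °C): 116.3 × 2.13 × 14.2 = 3518 J
q2 (melt at 0 °C): 116.3 × 330.0 = 38379 J
q3 (heat water 0.0→100.0 °C): 116.3 × 4.18 × 100.0 = 48613 J
q4 (vaporize at 100 °C): 116.3 × 2256.0 = 262373 J
q5 (heat steam 100.0→117.9 °C): 116.3 × 1.96 × 17.9 = 4080 J
Total: 3518 + 38379 + 48613 + 262373 + 4080 = 356963 J = 357 kJ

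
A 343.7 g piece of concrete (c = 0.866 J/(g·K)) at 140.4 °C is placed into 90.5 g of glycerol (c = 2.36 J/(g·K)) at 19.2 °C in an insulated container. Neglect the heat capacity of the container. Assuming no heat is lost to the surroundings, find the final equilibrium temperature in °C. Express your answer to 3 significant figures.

T_f = 89.8 °C

Heat lost by concrete = heat gained by glycerol.
(343.7)(0.866)(140.4 − T) = (90.5)(2.36)(T − 19.2)
297.6442 (140.4 − T) = 213.58 (T − 19.2)
41789 − 297.6442 T = 213.58 T − 4100.7
45889.7 = 511.2242 T
T = 89.76 °C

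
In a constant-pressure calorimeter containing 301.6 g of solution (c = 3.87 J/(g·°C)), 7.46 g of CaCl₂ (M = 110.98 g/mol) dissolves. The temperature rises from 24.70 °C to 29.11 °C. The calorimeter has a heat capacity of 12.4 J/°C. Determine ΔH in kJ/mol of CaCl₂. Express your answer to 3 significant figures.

|ΔT| = |29.11 − 24.70| = 4.41 °C
|q_surr| = (301.6 × 3.87 + 12.4) × 4.41 = 1179.592 × 4.41 = 5202 J
n(CaCl₂) = 7.46 / 110.98 = 0.06722 mol
Temperature rose, so q_rxn = −|q_surr| = -5.202 kJ
ΔH = q_rxn / n = -77.39 kJ/mol

ΔH = -77.4 kJ/mol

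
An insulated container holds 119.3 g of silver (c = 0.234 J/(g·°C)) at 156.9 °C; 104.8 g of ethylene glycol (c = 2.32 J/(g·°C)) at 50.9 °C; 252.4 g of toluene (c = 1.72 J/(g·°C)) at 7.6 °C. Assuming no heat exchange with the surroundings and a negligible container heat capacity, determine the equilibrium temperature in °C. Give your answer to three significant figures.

Σ mᵢcᵢ(T − Tᵢ) = 0  ⇒  T = Σ mᵢcᵢTᵢ / Σ mᵢcᵢ
Σ mᵢcᵢ = 119.3×0.234 + 104.8×2.32 + 252.4×1.72 = 705.1802
Σ mᵢcᵢTᵢ = 27.9162×156.9 + 243.136×50.9 + 434.128×7.6 = 20055
T = 20055 / 705.1802 = 28.44 °C

T_f = 28.4 °C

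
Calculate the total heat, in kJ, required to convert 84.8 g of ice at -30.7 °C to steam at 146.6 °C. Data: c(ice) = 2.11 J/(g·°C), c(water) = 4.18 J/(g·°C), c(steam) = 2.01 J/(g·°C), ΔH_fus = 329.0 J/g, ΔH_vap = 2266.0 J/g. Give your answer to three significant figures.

q = 269 kJ

q1 (heat ice -30.7→0.0 °C): 84.8 × 2.11 × 30.7 = 5493 J
q2 (melt at 0 °C): 84.8 × 329.0 = 27899 J
q3 (heat water 0.0→100.0 °C): 84.8 × 4.18 × 100.0 = 35446 J
q4 (vaporize at 100 °C): 84.8 × 2266.0 = 192157 J
q5 (heat steam 100.0→146.6 °C): 84.8 × 2.01 × 46.6 = 7943 J
Total: 5493 + 27899 + 35446 + 192157 + 7943 = 268938 J = 269 kJ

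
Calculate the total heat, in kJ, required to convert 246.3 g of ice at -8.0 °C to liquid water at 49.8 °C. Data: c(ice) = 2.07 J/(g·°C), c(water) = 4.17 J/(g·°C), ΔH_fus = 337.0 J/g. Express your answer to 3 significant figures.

q = 138 kJ

q1 (heat ice -8.0→0.0 °C): 246.3 × 2.07 × 8.0 = 4079 J
q2 (melt at 0 °C): 246.3 × 337.0 = 83003 J
q3 (heat water 0.0→49.8 °C): 246.3 × 4.17 × 49.8 = 51148 J
Total: 4079 + 83003 + 51148 = 138230 J = 138 kJ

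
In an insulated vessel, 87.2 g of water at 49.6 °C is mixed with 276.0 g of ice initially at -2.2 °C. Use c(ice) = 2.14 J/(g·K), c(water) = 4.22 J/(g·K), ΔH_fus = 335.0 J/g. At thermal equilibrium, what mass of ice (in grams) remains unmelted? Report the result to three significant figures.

Heat to warm all ice to 0 °C: 276.0×2.14×2.2 = 1299.4 J
Heat released by water cooling to 0 °C: 87.2×4.22×49.6 = 18252 J
18252 J < 1299.4 + 276.0×335.0 = 93759.4 J, so not all ice melts; final T = 0 °C.
Heat left for melting: 18252 − 1299.4 = 16952.6 J
Mass melted = 16952.6 / 335.0 = 50.60 g
Ice remaining = 276.0 − 50.60 = 225.40 g

m_ice remaining = 225 g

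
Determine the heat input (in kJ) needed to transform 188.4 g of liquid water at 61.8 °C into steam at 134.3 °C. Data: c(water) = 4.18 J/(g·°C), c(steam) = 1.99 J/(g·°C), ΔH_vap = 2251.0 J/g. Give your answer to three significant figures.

q1 (heat water 61.8→100.0 °C): 188.4 × 4.18 × 38.2 = 30083 J
q2 (vaporize at 100 °C): 188.4 × 2251.0 = 424088 J
q3 (heat steam 100.0→134.3 °C): 188.4 × 1.99 × 34.3 = 12860 J
Total: 30083 + 424088 + 12860 = 467031 J = 467 kJ

q = 467 kJ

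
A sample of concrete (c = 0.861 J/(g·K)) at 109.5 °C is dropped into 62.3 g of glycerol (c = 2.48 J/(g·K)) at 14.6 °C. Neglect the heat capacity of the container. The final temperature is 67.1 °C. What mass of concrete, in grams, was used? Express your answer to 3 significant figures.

q_gained = (62.3 × 2.48) × (67.1 − 14.6) = 8111 J
q_lost = m × 0.861 × (109.5 − 67.1) = 36.5064 m
m = 8111 / 36.5064 = 222 g

m = 222 g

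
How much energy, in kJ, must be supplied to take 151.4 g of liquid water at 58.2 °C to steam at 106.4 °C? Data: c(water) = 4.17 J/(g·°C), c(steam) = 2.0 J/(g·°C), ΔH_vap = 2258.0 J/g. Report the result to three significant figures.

q1 (heat water 58.2→100.0 °C): 151.4 × 4.17 × 41.8 = 26390 J
q2 (vaporize at 100 °C): 151.4 × 2258.0 = 341861 J
q3 (heat steam 100.0→106.4 °C): 151.4 × 2.0 × 6.4 = 1938 J
Total: 26390 + 341861 + 1938 = 370189 J = 370 kJ

q = 370 kJ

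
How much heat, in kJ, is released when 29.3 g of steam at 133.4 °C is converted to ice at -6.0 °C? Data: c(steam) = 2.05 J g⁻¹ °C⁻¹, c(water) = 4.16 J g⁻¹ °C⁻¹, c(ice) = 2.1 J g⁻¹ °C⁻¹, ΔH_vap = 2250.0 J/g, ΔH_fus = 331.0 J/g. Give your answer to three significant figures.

q = 90.2 kJ

q1 (cool steam 133.4→100 °C): 29.3 × 2.05 × 33.4 = 2006 J
q2 (condense at 100 °C): 29.3 × 2250.0 = 65925 J
q3 (cool water 100→0 °C): 29.3 × 4.16 × 100.0 = 12189 J
q4 (freeze at 0 °C): 29.3 × 331.0 = 9698 J
q5 (cool ice 0→-6.0 °C): 29.3 × 2.1 × 6.0 = 369 J
Total: 2006 + 65925 + 12189 + 9698 + 369 = 90187 J = 90.2 kJ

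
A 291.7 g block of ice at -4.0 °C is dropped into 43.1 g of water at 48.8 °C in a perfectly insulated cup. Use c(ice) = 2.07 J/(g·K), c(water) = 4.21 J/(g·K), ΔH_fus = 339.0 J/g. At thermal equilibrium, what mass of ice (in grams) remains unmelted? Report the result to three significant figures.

Heat to warm all ice to 0 °C: 291.7×2.07×4.0 = 2415.3 J
Heat released by water cooling to 0 °C: 43.1×4.21×48.8 = 8854.8 J
8854.8 J < 2415.3 + 291.7×339.0 = 101301.6 J, so not all ice melts; final T = 0 °C.
Heat left for melting: 8854.8 − 2415.3 = 6439.5 J
Mass melted = 6439.5 / 339.0 = 19.00 g
Ice remaining = 291.7 − 19.00 = 272.70 g

m_ice remaining = 273 g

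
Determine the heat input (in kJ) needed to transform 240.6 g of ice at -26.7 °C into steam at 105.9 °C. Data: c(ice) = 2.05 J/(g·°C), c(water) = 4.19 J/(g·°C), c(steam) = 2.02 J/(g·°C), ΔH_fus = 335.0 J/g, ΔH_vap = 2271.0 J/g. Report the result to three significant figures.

q1 (heat ice -26.7→0.0 °C): 240.6 × 2.05 × 26.7 = 13169 J
q2 (melt at 0 °C): 240.6 × 335.0 = 80601 J
q3 (heat water 0.0→100.0 °C): 240.6 × 4.19 × 100.0 = 100811 J
q4 (vaporize at 100 °C): 240.6 × 2271.0 = 546403 J
q5 (heat steam 100.0→105.9 °C): 240.6 × 2.02 × 5.9 = 2867 J
Total: 13169 + 80601 + 100811 + 546403 + 2867 = 743851 J = 744 kJ

q = 744 kJ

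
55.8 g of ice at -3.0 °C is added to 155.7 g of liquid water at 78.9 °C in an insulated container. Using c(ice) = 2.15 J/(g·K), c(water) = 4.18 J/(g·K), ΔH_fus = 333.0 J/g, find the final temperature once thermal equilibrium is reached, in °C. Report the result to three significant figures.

Heat to bring ice to 0 °C and melt it: q₁ = 55.8×2.15×3.0 + 55.8×333.0 = 18941 J
Heat the water can supply cooling to 0 °C: 155.7×4.18×78.9 = 51350.2 J > q₁, so all ice melts.
Energy balance: 155.7×4.18×(78.9 − T) = 18941 + 55.8×4.18×(T − 0)
650.826(78.9 − T) = 18941 + 233.244 T
51350.2 − 18941 = 884.070 T
T = 32409.2 / 884.070 = 36.66 °C

T_f = 36.7 °C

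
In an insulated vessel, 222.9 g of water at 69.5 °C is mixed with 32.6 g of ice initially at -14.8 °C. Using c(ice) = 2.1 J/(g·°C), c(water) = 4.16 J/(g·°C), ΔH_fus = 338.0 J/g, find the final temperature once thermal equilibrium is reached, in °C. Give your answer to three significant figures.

Heat to bring ice to 0 °C and melt it: q₁ = 32.6×2.1×14.8 + 32.6×338.0 = 12032 J
Heat the water can supply cooling to 0 °C: 222.9×4.16×69.5 = 64444.8 J > q₁, so all ice melts.
Energy balance: 222.9×4.16×(69.5 − T) = 12032 + 32.6×4.16×(T − 0)
927.264(69.5 − T) = 12032 + 135.616 T
64444.8 − 12032 = 1062.880 T
T = 52412.8 / 1062.880 = 49.31 °C

T_f = 49.3 °C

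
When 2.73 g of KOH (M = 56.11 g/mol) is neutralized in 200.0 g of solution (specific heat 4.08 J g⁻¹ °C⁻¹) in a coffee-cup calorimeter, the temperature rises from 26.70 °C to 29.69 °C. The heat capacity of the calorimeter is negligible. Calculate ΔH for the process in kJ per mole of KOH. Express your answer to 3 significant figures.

ΔH = -50.1 kJ/mol

|ΔT| = |29.69 − 26.70| = 2.99 °C
|q_surr| = (200.0 × 4.08) × 2.99 = 816 × 2.99 = 2439.8 J
n(KOH) = 2.73 / 56.11 = 0.048654 mol
Temperature rose, so q_rxn = −|q_surr| = -2.4398 kJ
ΔH = q_rxn / n = -50.146 kJ/mol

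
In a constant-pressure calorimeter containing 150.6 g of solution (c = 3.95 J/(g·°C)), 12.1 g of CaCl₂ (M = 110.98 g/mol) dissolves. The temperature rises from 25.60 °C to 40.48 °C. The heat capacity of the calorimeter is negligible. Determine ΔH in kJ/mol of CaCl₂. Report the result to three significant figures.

ΔH = -81.2 kJ/mol

|ΔT| = |40.48 − 25.60| = 14.88 °C
|q_surr| = (150.6 × 3.95) × 14.88 = 594.87 × 14.88 = 8852 J
n(CaCl₂) = 12.1 / 110.98 = 0.1090 mol
Temperature rose, so q_rxn = −|q_surr| = -8.852 kJ
ΔH = q_rxn / n = -81.21 kJ/mol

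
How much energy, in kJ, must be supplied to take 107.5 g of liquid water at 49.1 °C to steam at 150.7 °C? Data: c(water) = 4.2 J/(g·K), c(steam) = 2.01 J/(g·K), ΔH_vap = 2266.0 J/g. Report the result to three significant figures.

q = 278 kJ

q1 (heat water 49.1→100.0 °C): 107.5 × 4.2 × 50.9 = 22981 J
q2 (vaporize at 100 °C): 107.5 × 2266.0 = 243595 J
q3 (heat steam 100.0→150.7 °C): 107.5 × 2.01 × 50.7 = 10955 J
Total: 22981 + 243595 + 10955 = 277531 J = 278 kJ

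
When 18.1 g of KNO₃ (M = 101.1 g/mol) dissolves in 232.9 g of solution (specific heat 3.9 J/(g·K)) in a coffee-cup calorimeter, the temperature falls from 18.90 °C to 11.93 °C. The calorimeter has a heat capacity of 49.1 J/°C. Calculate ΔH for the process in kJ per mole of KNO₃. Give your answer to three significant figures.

ΔH = 37.3 kJ/mol

|ΔT| = |11.93 − 18.90| = 6.97 °C
|q_surr| = (232.9 × 3.9 + 49.1) × 6.97 = 957.41 × 6.97 = 6673 J
n(KNO₃) = 18.1 / 101.1 = 0.1790 mol
Temperature fell, so q_rxn = +|q_surr| = 6.673 kJ
ΔH = q_rxn / n = 37.28 kJ/mol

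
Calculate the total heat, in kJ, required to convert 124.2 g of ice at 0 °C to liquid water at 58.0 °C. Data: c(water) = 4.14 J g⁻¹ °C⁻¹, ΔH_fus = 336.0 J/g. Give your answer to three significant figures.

q1 (melt at 0 °C): 124.2 × 336.0 = 41731 J
q2 (heat water 0.0→58.0 °C): 124.2 × 4.14 × 58.0 = 29823 J
Total: 41731 + 29823 = 71554 J = 71.6 kJ

q = 71.6 kJ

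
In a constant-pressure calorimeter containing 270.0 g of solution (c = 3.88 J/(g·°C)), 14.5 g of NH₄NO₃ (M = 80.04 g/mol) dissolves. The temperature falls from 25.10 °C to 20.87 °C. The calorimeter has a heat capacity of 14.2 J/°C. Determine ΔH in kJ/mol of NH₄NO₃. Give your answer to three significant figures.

ΔH = 24.8 kJ/mol

|ΔT| = |20.87 − 25.10| = 4.23 °C
|q_surr| = (270.0 × 3.88 + 14.2) × 4.23 = 1061.8 × 4.23 = 4491 J
n(NH₄NO₃) = 14.5 / 80.04 = 0.1812 mol
Temperature fell, so q_rxn = +|q_surr| = 4.491 kJ
ΔH = q_rxn / n = 24.78 kJ/mol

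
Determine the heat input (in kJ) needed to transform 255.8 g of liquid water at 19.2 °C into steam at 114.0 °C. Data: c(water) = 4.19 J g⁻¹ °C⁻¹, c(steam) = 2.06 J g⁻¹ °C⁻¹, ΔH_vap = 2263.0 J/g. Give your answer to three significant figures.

q1 (heat water 19.2→100.0 °C): 255.8 × 4.19 × 80.8 = 86602 J
q2 (vaporize at 100 °C): 255.8 × 2263.0 = 578875 J
q3 (heat steam 100.0→114.0 °C): 255.8 × 2.06 × 14.0 = 7377 J
Total: 86602 + 578875 + 7377 = 672854 J = 673 kJ

q = 673 kJ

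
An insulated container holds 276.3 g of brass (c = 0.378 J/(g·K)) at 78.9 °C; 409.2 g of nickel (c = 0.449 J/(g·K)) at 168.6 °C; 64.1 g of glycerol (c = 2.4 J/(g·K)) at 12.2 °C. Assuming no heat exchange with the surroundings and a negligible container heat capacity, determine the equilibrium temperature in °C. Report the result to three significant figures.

T_f = 93.0 °C

Σ mᵢcᵢ(T − Tᵢ) = 0  ⇒  T = Σ mᵢcᵢTᵢ / Σ mᵢcᵢ
Σ mᵢcᵢ = 276.3×0.378 + 409.2×0.449 + 64.1×2.4 = 442.0122
Σ mᵢcᵢTᵢ = 104.4414×78.9 + 183.7308×168.6 + 153.84×12.2 = 41094
T = 41094 / 442.0122 = 92.97 °C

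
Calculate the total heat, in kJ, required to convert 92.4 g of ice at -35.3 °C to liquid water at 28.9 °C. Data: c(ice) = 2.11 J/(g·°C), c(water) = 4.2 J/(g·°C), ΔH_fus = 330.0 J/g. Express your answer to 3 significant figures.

q = 48.6 kJ

q1 (heat ice -35.3→0.0 °C): 92.4 × 2.11 × 35.3 = 6882 J
q2 (melt at 0 °C): 92.4 × 330.0 = 30492 J
q3 (heat water 0.0→28.9 °C): 92.4 × 4.2 × 28.9 = 11216 J
Total: 6882 + 30492 + 11216 = 48590 J = 48.6 kJ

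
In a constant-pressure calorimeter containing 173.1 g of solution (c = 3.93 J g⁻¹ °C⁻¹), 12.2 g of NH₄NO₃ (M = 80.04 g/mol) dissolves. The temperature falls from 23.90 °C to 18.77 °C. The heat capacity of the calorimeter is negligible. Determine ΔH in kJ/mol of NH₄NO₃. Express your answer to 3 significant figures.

|ΔT| = |18.77 − 23.90| = 5.13 °C
|q_surr| = (173.1 × 3.93) × 5.13 = 680.283 × 5.13 = 3490 J
n(NH₄NO₃) = 12.2 / 80.04 = 0.1524 mol
Temperature fell, so q_rxn = +|q_surr| = 3.490 kJ
ΔH = q_rxn / n = 22.90 kJ/mol

ΔH = 22.9 kJ/mol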